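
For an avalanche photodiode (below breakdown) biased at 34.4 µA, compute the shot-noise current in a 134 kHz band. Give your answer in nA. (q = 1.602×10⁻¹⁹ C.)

1.22 nA

I_n = √(2qI·B)
2qI·B = 2 × 1.602×10⁻¹⁹ × 3.44×10⁻⁵ × 1.34×10⁵ = 1.48×10⁻¹⁸ A²
I_n = √(1.48×10⁻¹⁸) = 1.22×10⁻⁹ A = 1.22 nA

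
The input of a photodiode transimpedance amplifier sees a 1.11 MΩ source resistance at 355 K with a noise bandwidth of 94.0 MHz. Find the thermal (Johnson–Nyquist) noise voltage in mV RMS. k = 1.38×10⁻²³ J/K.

1.43 mV

V_n = √(4kTRB)
4kTRB = 4 × 1.38×10⁻²³ × 355 × 1.11×10⁶ × 9.40×10⁷ = 2.04×10⁻⁶ V²
V_n = √(2.04×10⁻⁶) = 1.43×10⁻³ V = 1.43 mV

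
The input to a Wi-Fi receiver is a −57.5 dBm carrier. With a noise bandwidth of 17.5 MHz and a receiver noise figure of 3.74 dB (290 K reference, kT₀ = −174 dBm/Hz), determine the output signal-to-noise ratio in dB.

Noise floor: N = −174 + 10 log₁₀(B) + NF
10 log₁₀(1.75×10⁷) = 72.43 dB
N = −174 + 72.43 + 3.74 = −97.83 dBm
SNR = P_sig − N = −57.5 − (−97.83) = 40.33 dB → 40.3 dB

40.3 dB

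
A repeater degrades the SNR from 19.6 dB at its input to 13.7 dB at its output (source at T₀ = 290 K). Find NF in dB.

5.9 dB

NF (dB) = SNR_in(dB) − SNR_out(dB) when the source is at T₀
NF = 19.6 − 13.7 = 5.9 dB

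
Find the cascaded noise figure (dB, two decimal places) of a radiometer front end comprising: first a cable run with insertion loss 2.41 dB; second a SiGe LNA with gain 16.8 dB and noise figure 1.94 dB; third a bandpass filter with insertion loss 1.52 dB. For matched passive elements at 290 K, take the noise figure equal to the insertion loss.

4.37 dB

Convert to linear (a loss of L dB is a gain of −L dB): F_i = 10^(NF_i/10), G_i = 10^(G_i,dB/10)
  Stage 1: F_1 = 10^(2.41/10) = 1.742, G_1 = 10^(−2.41/10) = 0.5741
  Stage 2: F_2 = 10^(1.94/10) = 1.563, G_2 = 10^(16.8/10) = 47.86
  Stage 3: F_3 = 10^(1.52/10) = 1.419, G_3 = 10^(−1.52/10) = 0.7047
Friis cascade:
  F = 1.742 + (1.563 − 1)/0.5741 + (1.419 − 1)/27.48 = 2.738
NF = 10 log₁₀(2.738) = 4.37 dB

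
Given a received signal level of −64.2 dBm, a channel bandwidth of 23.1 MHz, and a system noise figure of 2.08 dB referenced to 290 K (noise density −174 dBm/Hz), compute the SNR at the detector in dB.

Noise floor: N = −174 + 10 log₁₀(B) + NF
10 log₁₀(2.31×10⁷) = 73.64 dB
N = −174 + 73.64 + 2.08 = −98.28 dBm
SNR = P_sig − N = −64.2 − (−98.28) = 34.08 dB → 34.1 dB

34.1 dB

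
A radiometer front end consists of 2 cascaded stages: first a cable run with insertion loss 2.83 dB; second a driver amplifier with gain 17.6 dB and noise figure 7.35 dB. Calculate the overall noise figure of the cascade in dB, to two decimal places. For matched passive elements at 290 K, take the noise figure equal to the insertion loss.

Convert to linear (a loss of L dB is a gain of −L dB): F_i = 10^(NF_i/10), G_i = 10^(G_i,dB/10)
  Stage 1: F_1 = 10^(2.83/10) = 1.919, G_1 = 10^(−2.83/10) = 0.5212
  Stage 2: F_2 = 10^(7.35/10) = 5.433, G_2 = 10^(17.6/10) = 57.54
Friis cascade:
  F = 1.919 + (5.433 − 1)/0.5212 = 10.42
NF = 10 log₁₀(10.42) = 10.18 dB

10.18 dB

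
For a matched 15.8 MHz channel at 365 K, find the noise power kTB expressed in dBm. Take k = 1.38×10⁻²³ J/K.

−101.0 dBm

P_n = kTB = 1.38×10⁻²³ × 365 × 1.58×10⁷ = 7.96×10⁻¹⁴ W
In dBm: 10 log₁₀(7.96×10⁻¹⁴ / 10⁻³) = −101.0 dBm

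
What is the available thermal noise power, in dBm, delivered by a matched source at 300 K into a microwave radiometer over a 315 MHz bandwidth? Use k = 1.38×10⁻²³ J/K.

P_n = kTB = 1.38×10⁻²³ × 300 × 3.15×10⁸ = 1.30×10⁻¹² W
In dBm: 10 log₁₀(1.30×10⁻¹² / 10⁻³) = −88.8 dBm

−88.8 dBm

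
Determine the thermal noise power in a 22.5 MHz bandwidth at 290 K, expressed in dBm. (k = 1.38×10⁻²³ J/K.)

−100.5 dBm

P_n = kTB = 1.38×10⁻²³ × 290 × 2.25×10⁷ = 9.00×10⁻¹⁴ W
In dBm: 10 log₁₀(9.00×10⁻¹⁴ / 10⁻³) = −100.5 dBm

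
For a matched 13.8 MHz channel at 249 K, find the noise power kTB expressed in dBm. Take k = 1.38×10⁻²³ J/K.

−103.2 dBm

P_n = kTB = 1.38×10⁻²³ × 249 × 1.38×10⁷ = 4.74×10⁻¹⁴ W
In dBm: 10 log₁₀(4.74×10⁻¹⁴ / 10⁻³) = −103.2 dBm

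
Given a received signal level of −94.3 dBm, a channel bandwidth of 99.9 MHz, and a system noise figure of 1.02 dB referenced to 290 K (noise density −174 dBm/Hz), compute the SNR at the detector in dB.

−1.3 dB

Noise floor: N = −174 + 10 log₁₀(B) + NF
10 log₁₀(9.99×10⁷) = 80 dB
N = −174 + 80 + 1.02 = −92.98 dBm
SNR = P_sig − N = −94.3 − (−92.98) = −1.32 dB → −1.3 dB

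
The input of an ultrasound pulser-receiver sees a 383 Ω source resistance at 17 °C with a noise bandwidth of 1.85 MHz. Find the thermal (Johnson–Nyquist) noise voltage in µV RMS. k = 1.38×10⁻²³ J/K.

T = 17 °C + 273.15 = 290.15 K
V_n = √(4kTRB)
4kTRB = 4 × 1.38×10⁻²³ × 290.15 × 3.83×10² × 1.85×10⁶ = 1.13×10⁻¹¹ V²
V_n = √(1.13×10⁻¹¹) = 3.37×10⁻⁶ V = 3.37 µV

3.37 µV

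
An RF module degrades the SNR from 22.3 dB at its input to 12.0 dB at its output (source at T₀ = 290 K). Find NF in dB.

10.3 dB

NF (dB) = SNR_in(dB) − SNR_out(dB) when the source is at T₀
NF = 22.3 − 12.0 = 10.3 dB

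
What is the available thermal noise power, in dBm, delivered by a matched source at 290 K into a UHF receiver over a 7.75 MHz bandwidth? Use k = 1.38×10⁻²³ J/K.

P_n = kTB = 1.38×10⁻²³ × 290 × 7.75×10⁶ = 3.10×10⁻¹⁴ W
In dBm: 10 log₁₀(3.10×10⁻¹⁴ / 10⁻³) = −105.1 dBm

−105.1 dBm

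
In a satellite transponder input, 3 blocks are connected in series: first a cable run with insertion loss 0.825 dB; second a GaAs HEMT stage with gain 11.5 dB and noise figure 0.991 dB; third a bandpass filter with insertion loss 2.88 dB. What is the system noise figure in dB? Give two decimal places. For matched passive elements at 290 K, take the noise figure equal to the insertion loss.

Convert to linear (a loss of L dB is a gain of −L dB): F_i = 10^(NF_i/10), G_i = 10^(G_i,dB/10)
  Stage 1: F_1 = 10^(0.825/10) = 1.209, G_1 = 10^(−0.825/10) = 0.8270
  Stage 2: F_2 = 10^(0.991/10) = 1.256, G_2 = 10^(11.5/10) = 14.13
  Stage 3: F_3 = 10^(2.88/10) = 1.941, G_3 = 10^(−2.88/10) = 0.5152
Friis cascade:
  F = 1.209 + (1.256 − 1)/0.8270 + (1.941 − 1)/11.68 = 1.600
NF = 10 log₁₀(1.600) = 2.04 dB

2.04 dB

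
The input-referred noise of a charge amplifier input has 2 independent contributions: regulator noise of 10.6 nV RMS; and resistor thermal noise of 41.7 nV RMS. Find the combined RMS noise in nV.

Uncorrelated sources add in power (mean-square): V_tot = √(ΣV_i²)
V_tot = √[(1.06×10⁻⁸)² + (4.17×10⁻⁸)²] = 4.30×10⁻⁸ V = 43.0 nV

43.0 nV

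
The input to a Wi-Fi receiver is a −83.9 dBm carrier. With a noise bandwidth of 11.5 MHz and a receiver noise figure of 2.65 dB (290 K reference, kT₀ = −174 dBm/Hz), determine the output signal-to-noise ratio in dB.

16.8 dB

Noise floor: N = −174 + 10 log₁₀(B) + NF
10 log₁₀(1.15×10⁷) = 70.61 dB
N = −174 + 70.61 + 2.65 = −100.74 dBm
SNR = P_sig − N = −83.9 − (−100.74) = 16.84 dB → 16.8 dB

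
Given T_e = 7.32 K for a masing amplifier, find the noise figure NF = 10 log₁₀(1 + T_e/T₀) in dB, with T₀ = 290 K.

F = 1 + T_e/T₀ = 1 + 7.32/290 = 1.02524
NF = 10 log₁₀(1.02524) = 0.108 dB

0.108 dB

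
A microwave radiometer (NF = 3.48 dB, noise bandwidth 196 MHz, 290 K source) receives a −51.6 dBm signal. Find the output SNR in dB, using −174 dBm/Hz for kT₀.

36.0 dB

Noise floor: N = −174 + 10 log₁₀(B) + NF
10 log₁₀(1.96×10⁸) = 82.92 dB
N = −174 + 82.92 + 3.48 = −87.60 dBm
SNR = P_sig − N = −51.6 − (−87.60) = 36.00 dB → 36.0 dB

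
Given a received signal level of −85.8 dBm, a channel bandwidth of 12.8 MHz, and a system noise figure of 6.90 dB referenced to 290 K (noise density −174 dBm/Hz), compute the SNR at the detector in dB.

10.2 dB

Noise floor: N = −174 + 10 log₁₀(B) + NF
10 log₁₀(1.28×10⁷) = 71.07 dB
N = −174 + 71.07 + 6.90 = −96.03 dBm
SNR = P_sig − N = −85.8 − (−96.03) = 10.23 dB → 10.2 dB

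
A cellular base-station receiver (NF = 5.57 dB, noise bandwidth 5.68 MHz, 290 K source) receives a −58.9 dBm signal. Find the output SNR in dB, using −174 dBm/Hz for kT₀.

42.0 dB

Noise floor: N = −174 + 10 log₁₀(B) + NF
10 log₁₀(5.68×10⁶) = 67.54 dB
N = −174 + 67.54 + 5.57 = −100.89 dBm
SNR = P_sig − N = −58.9 − (−100.89) = 41.99 dB → 42.0 dB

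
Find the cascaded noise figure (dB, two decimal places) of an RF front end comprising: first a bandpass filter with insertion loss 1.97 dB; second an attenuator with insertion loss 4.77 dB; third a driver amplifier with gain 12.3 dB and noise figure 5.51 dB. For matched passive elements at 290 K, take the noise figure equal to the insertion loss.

12.25 dB

Convert to linear (a loss of L dB is a gain of −L dB): F_i = 10^(NF_i/10), G_i = 10^(G_i,dB/10)
  Stage 1: F_1 = 10^(1.97/10) = 1.574, G_1 = 10^(−1.97/10) = 0.6353
  Stage 2: F_2 = 10^(4.77/10) = 2.999, G_2 = 10^(−4.77/10) = 0.3334
  Stage 3: F_3 = 10^(5.51/10) = 3.556, G_3 = 10^(12.3/10) = 16.98
Friis cascade:
  F = 1.574 + (2.999 − 1)/0.6353 + (3.556 − 1)/0.2118 = 16.79
NF = 10 log₁₀(16.79) = 12.25 dB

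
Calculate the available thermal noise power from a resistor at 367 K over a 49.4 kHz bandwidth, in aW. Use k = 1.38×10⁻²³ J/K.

250 aW

P_n = kTB = 1.38×10⁻²³ × 367 × 4.94×10⁴ = 2.50×10⁻¹⁶ W = 250 aW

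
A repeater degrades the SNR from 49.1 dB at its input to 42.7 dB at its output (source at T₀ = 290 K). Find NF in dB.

NF (dB) = SNR_in(dB) − SNR_out(dB) when the source is at T₀
NF = 49.1 − 42.7 = 6.4 dB

6.4 dB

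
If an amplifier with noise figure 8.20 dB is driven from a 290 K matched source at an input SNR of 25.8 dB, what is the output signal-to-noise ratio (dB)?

By definition F = SNR_in/SNR_out, so in dB: SNR_out = SNR_in − NF
SNR_out = 25.8 − 8.20 = 17.60 dB

17.60 dB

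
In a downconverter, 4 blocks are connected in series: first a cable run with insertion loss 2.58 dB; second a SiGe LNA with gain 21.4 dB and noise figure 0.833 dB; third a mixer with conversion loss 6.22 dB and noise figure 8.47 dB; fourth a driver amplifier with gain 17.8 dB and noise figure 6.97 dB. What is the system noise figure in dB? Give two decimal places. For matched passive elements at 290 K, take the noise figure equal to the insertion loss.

Convert to linear (a loss of L dB is a gain of −L dB): F_i = 10^(NF_i/10), G_i = 10^(G_i,dB/10)
  Stage 1: F_1 = 10^(2.58/10) = 1.811, G_1 = 10^(−2.58/10) = 0.5521
  Stage 2: F_2 = 10^(0.833/10) = 1.211, G_2 = 10^(21.4/10) = 138.0
  Stage 3: F_3 = 10^(8.47/10) = 7.031, G_3 = 10^(−6.22/10) = 0.2388
  Stage 4: F_4 = 10^(6.97/10) = 4.977, G_4 = 10^(17.8/10) = 60.26
Friis cascade:
  F = 1.811 + (1.211 − 1)/0.5521 + (7.031 − 1)/76.21 + (4.977 − 1)/18.20 = 2.492
NF = 10 log₁₀(2.492) = 3.97 dB

3.97 dB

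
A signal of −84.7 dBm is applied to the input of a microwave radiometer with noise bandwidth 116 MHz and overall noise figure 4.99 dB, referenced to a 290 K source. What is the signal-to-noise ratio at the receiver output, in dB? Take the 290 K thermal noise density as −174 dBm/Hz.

3.7 dB

Noise floor: N = −174 + 10 log₁₀(B) + NF
10 log₁₀(1.16×10⁸) = 80.64 dB
N = −174 + 80.64 + 4.99 = −88.37 dBm
SNR = P_sig − N = −84.7 − (−88.37) = 3.67 dB → 3.7 dB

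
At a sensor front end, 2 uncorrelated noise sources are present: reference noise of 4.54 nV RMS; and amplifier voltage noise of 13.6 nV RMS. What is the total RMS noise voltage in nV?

14.3 nV

Uncorrelated sources add in power (mean-square): V_tot = √(ΣV_i²)
V_tot = √[(4.54×10⁻⁹)² + (1.36×10⁻⁸)²] = 1.43×10⁻⁸ V = 14.3 nV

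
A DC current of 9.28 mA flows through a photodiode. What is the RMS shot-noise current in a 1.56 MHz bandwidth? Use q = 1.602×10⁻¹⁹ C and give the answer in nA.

68.1 nA

I_n = √(2qI·B)
2qI·B = 2 × 1.602×10⁻¹⁹ × 9.28×10⁻³ × 1.56×10⁶ = 4.64×10⁻¹⁵ A²
I_n = √(4.64×10⁻¹⁵) = 6.81×10⁻⁸ A = 68.1 nA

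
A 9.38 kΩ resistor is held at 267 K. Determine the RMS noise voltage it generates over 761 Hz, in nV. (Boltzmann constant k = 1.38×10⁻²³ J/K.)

324 nV

V_n = √(4kTRB)
4kTRB = 4 × 1.38×10⁻²³ × 267 × 9.38×10³ × 7.61×10² = 1.05×10⁻¹³ V²
V_n = √(1.05×10⁻¹³) = 3.24×10⁻⁷ V = 324 nV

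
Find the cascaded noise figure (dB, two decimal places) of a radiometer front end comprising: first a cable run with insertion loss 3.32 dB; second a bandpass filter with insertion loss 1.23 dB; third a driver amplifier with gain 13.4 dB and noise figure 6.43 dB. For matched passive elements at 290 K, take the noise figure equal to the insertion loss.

10.98 dB

Convert to linear (a loss of L dB is a gain of −L dB): F_i = 10^(NF_i/10), G_i = 10^(G_i,dB/10)
  Stage 1: F_1 = 10^(3.32/10) = 2.148, G_1 = 10^(−3.32/10) = 0.4656
  Stage 2: F_2 = 10^(1.23/10) = 1.327, G_2 = 10^(−1.23/10) = 0.7534
  Stage 3: F_3 = 10^(6.43/10) = 4.395, G_3 = 10^(13.4/10) = 21.88
Friis cascade:
  F = 2.148 + (1.327 − 1)/0.4656 + (4.395 − 1)/0.3508 = 12.53
NF = 10 log₁₀(12.53) = 10.98 dB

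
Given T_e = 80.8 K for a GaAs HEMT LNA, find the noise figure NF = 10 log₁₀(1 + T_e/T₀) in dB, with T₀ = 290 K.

1.07 dB

F = 1 + T_e/T₀ = 1 + 80.8/290 = 1.27862
NF = 10 log₁₀(1.27862) = 1.07 dB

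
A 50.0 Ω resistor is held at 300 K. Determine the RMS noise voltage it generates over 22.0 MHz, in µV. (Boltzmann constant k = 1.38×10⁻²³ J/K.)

V_n = √(4kTRB)
4kTRB = 4 × 1.38×10⁻²³ × 300 × 5.00×10¹ × 2.20×10⁷ = 1.82×10⁻¹¹ V²
V_n = √(1.82×10⁻¹¹) = 4.27×10⁻⁶ V = 4.27 µV

4.27 µV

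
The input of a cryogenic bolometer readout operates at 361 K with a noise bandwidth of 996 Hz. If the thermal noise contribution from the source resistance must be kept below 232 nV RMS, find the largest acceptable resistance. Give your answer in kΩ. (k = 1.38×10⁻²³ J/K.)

Johnson–Nyquist: V_n = √(4kTRB) ⇒ R = V_n² / (4kTB)
4kTB = 4 × 1.38×10⁻²³ × 361 × 9.96×10² = 1.98×10⁻¹⁷
R = (2.32×10⁻⁷)² / 1.98×10⁻¹⁷ = 2.71×10³ Ω = 2.71 kΩ

2.71 kΩ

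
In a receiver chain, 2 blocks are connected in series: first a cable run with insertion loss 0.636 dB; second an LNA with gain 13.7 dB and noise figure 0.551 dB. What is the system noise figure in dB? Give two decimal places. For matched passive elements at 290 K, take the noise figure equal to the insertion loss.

Convert to linear (a loss of L dB is a gain of −L dB): F_i = 10^(NF_i/10), G_i = 10^(G_i,dB/10)
  Stage 1: F_1 = 10^(0.636/10) = 1.158, G_1 = 10^(−0.636/10) = 0.8638
  Stage 2: F_2 = 10^(0.551/10) = 1.135, G_2 = 10^(13.7/10) = 23.44
Friis cascade:
  F = 1.158 + (1.135 − 1)/0.8638 = 1.314
NF = 10 log₁₀(1.314) = 1.19 dB

1.19 dB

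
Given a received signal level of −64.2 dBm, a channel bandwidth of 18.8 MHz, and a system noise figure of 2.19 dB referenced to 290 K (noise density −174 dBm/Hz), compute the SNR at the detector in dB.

34.9 dB

Noise floor: N = −174 + 10 log₁₀(B) + NF
10 log₁₀(1.88×10⁷) = 72.74 dB
N = −174 + 72.74 + 2.19 = −99.07 dBm
SNR = P_sig − N = −64.2 − (−99.07) = 34.87 dB → 34.9 dB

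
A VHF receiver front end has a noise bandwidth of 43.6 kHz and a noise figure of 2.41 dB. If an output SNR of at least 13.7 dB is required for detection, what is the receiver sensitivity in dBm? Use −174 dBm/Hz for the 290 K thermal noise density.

−111.5 dBm

Sensitivity = −174 + 10 log₁₀(B) + NF + SNR_min
= −174 + 46.39 + 2.41 + 13.7
= −111.50 dBm → −111.5 dBm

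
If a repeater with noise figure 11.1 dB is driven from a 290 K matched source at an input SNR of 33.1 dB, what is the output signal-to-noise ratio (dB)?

22.0 dB

By definition F = SNR_in/SNR_out, so in dB: SNR_out = SNR_in − NF
SNR_out = 33.1 − 11.1 = 22.0 dB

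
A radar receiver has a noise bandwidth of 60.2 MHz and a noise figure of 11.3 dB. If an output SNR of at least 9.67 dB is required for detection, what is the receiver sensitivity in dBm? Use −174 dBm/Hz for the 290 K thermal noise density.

−75.2 dBm

Sensitivity = −174 + 10 log₁₀(B) + NF + SNR_min
= −174 + 77.8 + 11.3 + 9.67
= −75.23 dBm → −75.2 dBm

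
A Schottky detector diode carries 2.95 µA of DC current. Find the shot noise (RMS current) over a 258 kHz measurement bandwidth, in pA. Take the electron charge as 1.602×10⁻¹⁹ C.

I_n = √(2qI·B)
2qI·B = 2 × 1.602×10⁻¹⁹ × 2.95×10⁻⁶ × 2.58×10⁵ = 2.44×10⁻¹⁹ A²
I_n = √(2.44×10⁻¹⁹) = 4.94×10⁻¹⁰ A = 494 pA

494 pA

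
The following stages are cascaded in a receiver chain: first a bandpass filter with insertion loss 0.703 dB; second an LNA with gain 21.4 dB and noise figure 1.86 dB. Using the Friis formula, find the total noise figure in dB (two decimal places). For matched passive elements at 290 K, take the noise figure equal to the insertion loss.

Convert to linear (a loss of L dB is a gain of −L dB): F_i = 10^(NF_i/10), G_i = 10^(G_i,dB/10)
  Stage 1: F_1 = 10^(0.703/10) = 1.176, G_1 = 10^(−0.703/10) = 0.8506
  Stage 2: F_2 = 10^(1.86/10) = 1.535, G_2 = 10^(21.4/10) = 138.0
Friis cascade:
  F = 1.176 + (1.535 − 1)/0.8506 = 1.804
NF = 10 log₁₀(1.804) = 2.56 dB

2.56 dB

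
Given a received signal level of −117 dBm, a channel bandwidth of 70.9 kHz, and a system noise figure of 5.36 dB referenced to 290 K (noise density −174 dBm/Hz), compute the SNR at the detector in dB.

Noise floor: N = −174 + 10 log₁₀(B) + NF
10 log₁₀(7.09×10⁴) = 48.51 dB
N = −174 + 48.51 + 5.36 = −120.13 dBm
SNR = P_sig − N = −117 − (−120.13) = 3.13 dB → 3.1 dB

3.1 dB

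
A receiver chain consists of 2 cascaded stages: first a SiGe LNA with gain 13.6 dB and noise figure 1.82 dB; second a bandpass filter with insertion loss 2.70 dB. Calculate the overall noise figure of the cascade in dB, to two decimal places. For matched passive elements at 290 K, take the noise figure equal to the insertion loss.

Convert to linear (a loss of L dB is a gain of −L dB): F_i = 10^(NF_i/10), G_i = 10^(G_i,dB/10)
  Stage 1: F_1 = 10^(1.82/10) = 1.521, G_1 = 10^(13.6/10) = 22.91
  Stage 2: F_2 = 10^(2.70/10) = 1.862, G_2 = 10^(−2.70/10) = 0.5370
Friis cascade:
  F = 1.521 + (1.862 − 1)/22.91 = 1.558
NF = 10 log₁₀(1.558) = 1.93 dB

1.93 dB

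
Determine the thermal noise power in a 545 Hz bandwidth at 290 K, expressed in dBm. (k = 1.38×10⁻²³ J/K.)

P_n = kTB = 1.38×10⁻²³ × 290 × 5.45×10² = 2.18×10⁻¹⁸ W
In dBm: 10 log₁₀(2.18×10⁻¹⁸ / 10⁻³) = −146.6 dBm

−146.6 dBm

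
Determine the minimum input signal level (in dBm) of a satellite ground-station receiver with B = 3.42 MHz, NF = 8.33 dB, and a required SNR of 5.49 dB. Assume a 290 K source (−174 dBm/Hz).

−94.8 dBm

Sensitivity = −174 + 10 log₁₀(B) + NF + SNR_min
= −174 + 65.34 + 8.33 + 5.49
= −94.84 dBm → −94.8 dBm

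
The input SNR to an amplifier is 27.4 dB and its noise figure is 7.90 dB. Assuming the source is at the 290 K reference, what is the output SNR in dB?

19.50 dB

By definition F = SNR_in/SNR_out, so in dB: SNR_out = SNR_in − NF
SNR_out = 27.4 − 7.90 = 19.50 dB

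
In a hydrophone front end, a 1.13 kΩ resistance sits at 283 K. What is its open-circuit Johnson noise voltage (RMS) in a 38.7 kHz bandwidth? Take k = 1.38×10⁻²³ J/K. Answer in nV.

827 nV

V_n = √(4kTRB)
4kTRB = 4 × 1.38×10⁻²³ × 283 × 1.13×10³ × 3.87×10⁴ = 6.83×10⁻¹³ V²
V_n = √(6.83×10⁻¹³) = 8.27×10⁻⁷ V = 827 nV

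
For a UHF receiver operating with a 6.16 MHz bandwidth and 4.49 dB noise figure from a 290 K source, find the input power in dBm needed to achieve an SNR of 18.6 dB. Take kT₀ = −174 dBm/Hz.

−83.0 dBm

Sensitivity = −174 + 10 log₁₀(B) + NF + SNR_min
= −174 + 67.9 + 4.49 + 18.6
= −83.01 dBm → −83.0 dBm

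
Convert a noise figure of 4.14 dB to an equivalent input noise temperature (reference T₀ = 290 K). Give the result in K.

462 K

F = 10^(4.14/10) = 2.59418
T_e = (F − 1)·T₀ = (2.59418 − 1) × 290 = 462 K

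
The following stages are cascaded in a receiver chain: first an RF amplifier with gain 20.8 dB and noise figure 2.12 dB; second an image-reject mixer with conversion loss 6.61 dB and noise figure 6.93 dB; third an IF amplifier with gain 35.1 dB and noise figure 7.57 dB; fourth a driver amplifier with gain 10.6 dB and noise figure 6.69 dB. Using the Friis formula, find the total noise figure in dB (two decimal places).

2.65 dB

Convert to linear (a loss of L dB is a gain of −L dB): F_i = 10^(NF_i/10), G_i = 10^(G_i,dB/10)
  Stage 1: F_1 = 10^(2.12/10) = 1.629, G_1 = 10^(20.8/10) = 120.2
  Stage 2: F_2 = 10^(6.93/10) = 4.932, G_2 = 10^(−6.61/10) = 0.2183
  Stage 3: F_3 = 10^(7.57/10) = 5.715, G_3 = 10^(35.1/10) = 3236
  Stage 4: F_4 = 10^(6.69/10) = 4.667, G_4 = 10^(10.6/10) = 11.48
Friis cascade:
  F = 1.629 + (4.932 − 1)/120.2 + (5.715 − 1)/26.24 + (4.667 − 1)/8.492×10⁴ = 1.842
NF = 10 log₁₀(1.842) = 2.65 dB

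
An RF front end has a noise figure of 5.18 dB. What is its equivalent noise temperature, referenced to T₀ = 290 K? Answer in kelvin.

F = 10^(5.18/10) = 3.2961
T_e = (F − 1)·T₀ = (3.2961 − 1) × 290 = 666 K

666 K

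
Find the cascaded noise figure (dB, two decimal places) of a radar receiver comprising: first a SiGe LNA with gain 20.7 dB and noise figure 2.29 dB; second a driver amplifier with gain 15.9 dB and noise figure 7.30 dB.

2.38 dB

Convert to linear (a loss of L dB is a gain of −L dB): F_i = 10^(NF_i/10), G_i = 10^(G_i,dB/10)
  Stage 1: F_1 = 10^(2.29/10) = 1.694, G_1 = 10^(20.7/10) = 117.5
  Stage 2: F_2 = 10^(7.30/10) = 5.370, G_2 = 10^(15.9/10) = 38.90
Friis cascade:
  F = 1.694 + (5.370 − 1)/117.5 = 1.732
NF = 10 log₁₀(1.732) = 2.38 dB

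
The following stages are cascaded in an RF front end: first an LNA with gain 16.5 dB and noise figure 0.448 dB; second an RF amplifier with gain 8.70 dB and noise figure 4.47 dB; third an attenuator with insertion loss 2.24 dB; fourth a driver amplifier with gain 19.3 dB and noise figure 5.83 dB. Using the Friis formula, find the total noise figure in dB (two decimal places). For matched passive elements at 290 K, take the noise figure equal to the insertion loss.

0.66 dB

Convert to linear (a loss of L dB is a gain of −L dB): F_i = 10^(NF_i/10), G_i = 10^(G_i,dB/10)
  Stage 1: F_1 = 10^(0.448/10) = 1.109, G_1 = 10^(16.5/10) = 44.67
  Stage 2: F_2 = 10^(4.47/10) = 2.799, G_2 = 10^(8.70/10) = 7.413
  Stage 3: F_3 = 10^(2.24/10) = 1.675, G_3 = 10^(−2.24/10) = 0.5970
  Stage 4: F_4 = 10^(5.83/10) = 3.828, G_4 = 10^(19.3/10) = 85.11
Friis cascade:
  F = 1.109 + (2.799 − 1)/44.67 + (1.675 − 1)/331.1 + (3.828 − 1)/197.7 = 1.165
NF = 10 log₁₀(1.165) = 0.66 dB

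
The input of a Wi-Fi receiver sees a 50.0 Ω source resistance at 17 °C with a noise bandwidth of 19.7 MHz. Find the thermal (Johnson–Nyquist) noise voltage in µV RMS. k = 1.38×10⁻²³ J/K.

T = 17 °C + 273.15 = 290.15 K
V_n = √(4kTRB)
4kTRB = 4 × 1.38×10⁻²³ × 290.15 × 5.00×10¹ × 1.97×10⁷ = 1.58×10⁻¹¹ V²
V_n = √(1.58×10⁻¹¹) = 3.97×10⁻⁶ V = 3.97 µV

3.97 µV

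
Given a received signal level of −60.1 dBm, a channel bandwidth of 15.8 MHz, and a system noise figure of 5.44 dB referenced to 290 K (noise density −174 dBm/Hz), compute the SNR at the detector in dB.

Noise floor: N = −174 + 10 log₁₀(B) + NF
10 log₁₀(1.58×10⁷) = 71.99 dB
N = −174 + 71.99 + 5.44 = −96.57 dBm
SNR = P_sig − N = −60.1 − (−96.57) = 36.47 dB → 36.5 dB

36.5 dB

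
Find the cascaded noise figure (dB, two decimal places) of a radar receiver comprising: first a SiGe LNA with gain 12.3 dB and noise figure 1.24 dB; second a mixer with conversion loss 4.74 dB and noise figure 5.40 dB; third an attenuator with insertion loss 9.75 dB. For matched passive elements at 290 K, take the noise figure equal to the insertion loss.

Convert to linear (a loss of L dB is a gain of −L dB): F_i = 10^(NF_i/10), G_i = 10^(G_i,dB/10)
  Stage 1: F_1 = 10^(1.24/10) = 1.330, G_1 = 10^(12.3/10) = 16.98
  Stage 2: F_2 = 10^(5.40/10) = 3.467, G_2 = 10^(−4.74/10) = 0.3357
  Stage 3: F_3 = 10^(9.75/10) = 9.441, G_3 = 10^(−9.75/10) = 0.1059
Friis cascade:
  F = 1.330 + (3.467 − 1)/16.98 + (9.441 − 1)/5.702 = 2.956
NF = 10 log₁₀(2.956) = 4.71 dB

4.71 dB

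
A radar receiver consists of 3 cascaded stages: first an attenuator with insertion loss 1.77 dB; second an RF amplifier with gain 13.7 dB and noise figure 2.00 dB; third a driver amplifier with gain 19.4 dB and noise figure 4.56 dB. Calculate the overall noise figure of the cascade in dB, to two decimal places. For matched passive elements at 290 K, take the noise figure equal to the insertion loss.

3.98 dB

Convert to linear (a loss of L dB is a gain of −L dB): F_i = 10^(NF_i/10), G_i = 10^(G_i,dB/10)
  Stage 1: F_1 = 10^(1.77/10) = 1.503, G_1 = 10^(−1.77/10) = 0.6653
  Stage 2: F_2 = 10^(2.00/10) = 1.585, G_2 = 10^(13.7/10) = 23.44
  Stage 3: F_3 = 10^(4.56/10) = 2.858, G_3 = 10^(19.4/10) = 87.10
Friis cascade:
  F = 1.503 + (1.585 − 1)/0.6653 + (2.858 − 1)/15.60 = 2.501
NF = 10 log₁₀(2.501) = 3.98 dB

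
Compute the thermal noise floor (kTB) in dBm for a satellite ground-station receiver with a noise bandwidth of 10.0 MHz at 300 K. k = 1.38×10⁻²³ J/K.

−103.8 dBm

P_n = kTB = 1.38×10⁻²³ × 300 × 1.00×10⁷ = 4.14×10⁻¹⁴ W
In dBm: 10 log₁₀(4.14×10⁻¹⁴ / 10⁻³) = −103.8 dBm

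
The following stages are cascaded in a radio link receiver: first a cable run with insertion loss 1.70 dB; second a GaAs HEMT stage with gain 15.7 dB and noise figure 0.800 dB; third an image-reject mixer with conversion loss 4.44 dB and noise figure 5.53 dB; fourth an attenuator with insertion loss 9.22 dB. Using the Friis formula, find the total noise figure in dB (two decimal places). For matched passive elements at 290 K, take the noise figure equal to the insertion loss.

Convert to linear (a loss of L dB is a gain of −L dB): F_i = 10^(NF_i/10), G_i = 10^(G_i,dB/10)
  Stage 1: F_1 = 10^(1.70/10) = 1.479, G_1 = 10^(−1.70/10) = 0.6761
  Stage 2: F_2 = 10^(0.800/10) = 1.202, G_2 = 10^(15.7/10) = 37.15
  Stage 3: F_3 = 10^(5.53/10) = 3.573, G_3 = 10^(−4.44/10) = 0.3597
  Stage 4: F_4 = 10^(9.22/10) = 8.356, G_4 = 10^(−9.22/10) = 0.1197
Friis cascade:
  F = 1.479 + (1.202 − 1)/0.6761 + (3.573 − 1)/25.12 + (8.356 − 1)/9.036 = 2.695
NF = 10 log₁₀(2.695) = 4.31 dB

4.31 dB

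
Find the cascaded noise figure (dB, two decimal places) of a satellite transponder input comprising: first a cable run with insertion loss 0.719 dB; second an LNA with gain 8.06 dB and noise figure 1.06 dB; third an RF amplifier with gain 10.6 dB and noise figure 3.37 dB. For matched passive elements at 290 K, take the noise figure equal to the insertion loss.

2.36 dB

Convert to linear (a loss of L dB is a gain of −L dB): F_i = 10^(NF_i/10), G_i = 10^(G_i,dB/10)
  Stage 1: F_1 = 10^(0.719/10) = 1.180, G_1 = 10^(−0.719/10) = 0.8474
  Stage 2: F_2 = 10^(1.06/10) = 1.276, G_2 = 10^(8.06/10) = 6.397
  Stage 3: F_3 = 10^(3.37/10) = 2.173, G_3 = 10^(10.6/10) = 11.48
Friis cascade:
  F = 1.180 + (1.276 − 1)/0.8474 + (2.173 − 1)/5.421 = 1.723
NF = 10 log₁₀(1.723) = 2.36 dB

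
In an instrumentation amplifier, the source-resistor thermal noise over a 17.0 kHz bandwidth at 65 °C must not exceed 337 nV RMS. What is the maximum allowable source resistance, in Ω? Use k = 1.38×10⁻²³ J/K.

T = 65 °C + 273.15 = 338.15 K
Johnson–Nyquist: V_n = √(4kTRB) ⇒ R = V_n² / (4kTB)
4kTB = 4 × 1.38×10⁻²³ × 338.15 × 1.70×10⁴ = 3.17×10⁻¹⁶
R = (3.37×10⁻⁷)² / 3.17×10⁻¹⁶ = 3.58×10² Ω = 358 Ω

358 Ω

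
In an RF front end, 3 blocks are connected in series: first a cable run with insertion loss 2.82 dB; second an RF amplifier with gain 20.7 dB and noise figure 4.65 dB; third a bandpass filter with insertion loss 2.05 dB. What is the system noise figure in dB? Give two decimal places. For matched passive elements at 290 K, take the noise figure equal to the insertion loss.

7.48 dB

Convert to linear (a loss of L dB is a gain of −L dB): F_i = 10^(NF_i/10), G_i = 10^(G_i,dB/10)
  Stage 1: F_1 = 10^(2.82/10) = 1.914, G_1 = 10^(−2.82/10) = 0.5224
  Stage 2: F_2 = 10^(4.65/10) = 2.917, G_2 = 10^(20.7/10) = 117.5
  Stage 3: F_3 = 10^(2.05/10) = 1.603, G_3 = 10^(−2.05/10) = 0.6237
Friis cascade:
  F = 1.914 + (2.917 − 1)/0.5224 + (1.603 − 1)/61.38 = 5.595
NF = 10 log₁₀(5.595) = 7.48 dB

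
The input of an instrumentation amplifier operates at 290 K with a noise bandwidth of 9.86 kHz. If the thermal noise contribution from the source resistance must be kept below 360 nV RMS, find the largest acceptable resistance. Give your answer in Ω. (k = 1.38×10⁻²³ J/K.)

821 Ω

Johnson–Nyquist: V_n = √(4kTRB) ⇒ R = V_n² / (4kTB)
4kTB = 4 × 1.38×10⁻²³ × 290 × 9.86×10³ = 1.58×10⁻¹⁶
R = (3.60×10⁻⁷)² / 1.58×10⁻¹⁶ = 8.21×10² Ω = 821 Ω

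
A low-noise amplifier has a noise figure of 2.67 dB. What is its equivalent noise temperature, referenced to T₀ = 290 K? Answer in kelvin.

246 K

F = 10^(2.67/10) = 1.84927
T_e = (F − 1)·T₀ = (1.84927 − 1) × 290 = 246 K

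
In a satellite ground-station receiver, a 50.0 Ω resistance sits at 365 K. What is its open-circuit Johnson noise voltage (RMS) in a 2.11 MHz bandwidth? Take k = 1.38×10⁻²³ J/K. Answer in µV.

V_n = √(4kTRB)
4kTRB = 4 × 1.38×10⁻²³ × 365 × 5.00×10¹ × 2.11×10⁶ = 2.13×10⁻¹² V²
V_n = √(2.13×10⁻¹²) = 1.46×10⁻⁶ V = 1.46 µV

1.46 µV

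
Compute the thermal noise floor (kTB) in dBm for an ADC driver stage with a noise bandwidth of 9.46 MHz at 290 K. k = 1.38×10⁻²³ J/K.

−104.2 dBm

P_n = kTB = 1.38×10⁻²³ × 290 × 9.46×10⁶ = 3.79×10⁻¹⁴ W
In dBm: 10 log₁₀(3.79×10⁻¹⁴ / 10⁻³) = −104.2 dBm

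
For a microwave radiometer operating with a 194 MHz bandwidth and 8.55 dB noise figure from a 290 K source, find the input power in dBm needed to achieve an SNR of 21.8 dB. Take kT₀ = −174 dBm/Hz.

Sensitivity = −174 + 10 log₁₀(B) + NF + SNR_min
= −174 + 82.88 + 8.55 + 21.8
= −60.77 dBm → −60.8 dBm

−60.8 dBm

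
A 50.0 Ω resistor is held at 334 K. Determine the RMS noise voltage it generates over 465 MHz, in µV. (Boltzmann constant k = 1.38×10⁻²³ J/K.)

V_n = √(4kTRB)
4kTRB = 4 × 1.38×10⁻²³ × 334 × 5.00×10¹ × 4.65×10⁸ = 4.29×10⁻¹⁰ V²
V_n = √(4.29×10⁻¹⁰) = 2.07×10⁻⁵ V = 20.7 µV

20.7 µV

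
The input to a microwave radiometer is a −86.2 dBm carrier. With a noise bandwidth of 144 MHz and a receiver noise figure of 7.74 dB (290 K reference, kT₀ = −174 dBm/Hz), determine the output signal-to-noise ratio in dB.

−1.5 dB

Noise floor: N = −174 + 10 log₁₀(B) + NF
10 log₁₀(1.44×10⁸) = 81.58 dB
N = −174 + 81.58 + 7.74 = −84.68 dBm
SNR = P_sig − N = −86.2 − (−84.68) = −1.52 dB → −1.5 dB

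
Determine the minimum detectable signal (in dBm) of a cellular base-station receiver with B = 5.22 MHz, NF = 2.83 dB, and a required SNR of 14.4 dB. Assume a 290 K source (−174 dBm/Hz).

−89.6 dBm

Sensitivity = −174 + 10 log₁₀(B) + NF + SNR_min
= −174 + 67.18 + 2.83 + 14.4
= −89.59 dBm → −89.6 dBm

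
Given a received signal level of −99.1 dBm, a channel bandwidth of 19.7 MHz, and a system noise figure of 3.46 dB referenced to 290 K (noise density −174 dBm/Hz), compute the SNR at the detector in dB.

Noise floor: N = −174 + 10 log₁₀(B) + NF
10 log₁₀(1.97×10⁷) = 72.94 dB
N = −174 + 72.94 + 3.46 = −97.60 dBm
SNR = P_sig − N = −99.1 − (−97.60) = −1.50 dB → −1.5 dB

−1.5 dB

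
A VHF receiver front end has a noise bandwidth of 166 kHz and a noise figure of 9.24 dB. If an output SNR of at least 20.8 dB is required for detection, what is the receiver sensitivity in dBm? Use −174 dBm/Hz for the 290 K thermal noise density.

Sensitivity = −174 + 10 log₁₀(B) + NF + SNR_min
= −174 + 52.2 + 9.24 + 20.8
= −91.76 dBm → −91.8 dBm

−91.8 dBm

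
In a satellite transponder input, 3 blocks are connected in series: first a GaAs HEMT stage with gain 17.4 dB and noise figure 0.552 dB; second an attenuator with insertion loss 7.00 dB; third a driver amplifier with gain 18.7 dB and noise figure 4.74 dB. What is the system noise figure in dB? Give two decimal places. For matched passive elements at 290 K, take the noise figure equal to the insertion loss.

1.43 dB

Convert to linear (a loss of L dB is a gain of −L dB): F_i = 10^(NF_i/10), G_i = 10^(G_i,dB/10)
  Stage 1: F_1 = 10^(0.552/10) = 1.136, G_1 = 10^(17.4/10) = 54.95
  Stage 2: F_2 = 10^(7.00/10) = 5.012, G_2 = 10^(−7.00/10) = 0.1995
  Stage 3: F_3 = 10^(4.74/10) = 2.979, G_3 = 10^(18.7/10) = 74.13
Friis cascade:
  F = 1.136 + (5.012 − 1)/54.95 + (2.979 − 1)/10.96 = 1.389
NF = 10 log₁₀(1.389) = 1.43 dB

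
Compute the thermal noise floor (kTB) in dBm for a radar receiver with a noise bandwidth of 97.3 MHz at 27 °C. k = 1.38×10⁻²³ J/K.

−93.9 dBm

T = 27 °C + 273.15 = 300.15 K
P_n = kTB = 1.38×10⁻²³ × 300.15 × 9.73×10⁷ = 4.03×10⁻¹³ W
In dBm: 10 log₁₀(4.03×10⁻¹³ / 10⁻³) = −93.9 dBm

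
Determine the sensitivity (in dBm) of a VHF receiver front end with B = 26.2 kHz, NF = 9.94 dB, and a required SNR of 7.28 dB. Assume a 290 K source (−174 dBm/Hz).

Sensitivity = −174 + 10 log₁₀(B) + NF + SNR_min
= −174 + 44.18 + 9.94 + 7.28
= −112.60 dBm → −112.6 dBm

−112.6 dBm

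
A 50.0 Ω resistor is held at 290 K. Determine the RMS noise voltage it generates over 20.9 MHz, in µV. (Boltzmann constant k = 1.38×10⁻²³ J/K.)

4.09 µV

V_n = √(4kTRB)
4kTRB = 4 × 1.38×10⁻²³ × 290 × 5.00×10¹ × 2.09×10⁷ = 1.67×10⁻¹¹ V²
V_n = √(1.67×10⁻¹¹) = 4.09×10⁻⁶ V = 4.09 µV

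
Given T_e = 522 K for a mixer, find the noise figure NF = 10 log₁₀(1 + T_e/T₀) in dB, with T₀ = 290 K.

4.47 dB

F = 1 + T_e/T₀ = 1 + 522/290 = 2.8
NF = 10 log₁₀(2.8) = 4.47 dB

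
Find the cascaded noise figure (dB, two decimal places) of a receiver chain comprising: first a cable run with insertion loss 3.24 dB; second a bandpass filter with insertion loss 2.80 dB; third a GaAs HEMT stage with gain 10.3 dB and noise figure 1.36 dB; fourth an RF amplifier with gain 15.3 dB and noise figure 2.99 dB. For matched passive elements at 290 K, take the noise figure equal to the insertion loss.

7.68 dB

Convert to linear (a loss of L dB is a gain of −L dB): F_i = 10^(NF_i/10), G_i = 10^(G_i,dB/10)
  Stage 1: F_1 = 10^(3.24/10) = 2.109, G_1 = 10^(−3.24/10) = 0.4742
  Stage 2: F_2 = 10^(2.80/10) = 1.905, G_2 = 10^(−2.80/10) = 0.5248
  Stage 3: F_3 = 10^(1.36/10) = 1.368, G_3 = 10^(10.3/10) = 10.72
  Stage 4: F_4 = 10^(2.99/10) = 1.991, G_4 = 10^(15.3/10) = 33.88
Friis cascade:
  F = 2.109 + (1.905 − 1)/0.4742 + (1.368 − 1)/0.2489 + (1.991 − 1)/2.667 = 5.867
NF = 10 log₁₀(5.867) = 7.68 dB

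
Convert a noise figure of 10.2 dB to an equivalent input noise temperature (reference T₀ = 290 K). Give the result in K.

2747 K

F = 10^(10.2/10) = 10.4713
T_e = (F − 1)·T₀ = (10.4713 − 1) × 290 = 2747 K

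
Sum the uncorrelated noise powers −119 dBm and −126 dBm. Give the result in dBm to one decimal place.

−118.2 dBm

Convert to linear, add, convert back:
P₁ = 1.26×10⁻¹⁵ W, P₂ = 2.51×10⁻¹⁶ W
P_tot = 1.51×10⁻¹⁵ W → 10 log₁₀(P_tot / 10⁻³) = −118.2 dBm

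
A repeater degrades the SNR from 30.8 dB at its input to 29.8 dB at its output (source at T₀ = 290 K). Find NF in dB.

1.0 dB

NF (dB) = SNR_in(dB) − SNR_out(dB) when the source is at T₀
NF = 30.8 − 29.8 = 1.0 dB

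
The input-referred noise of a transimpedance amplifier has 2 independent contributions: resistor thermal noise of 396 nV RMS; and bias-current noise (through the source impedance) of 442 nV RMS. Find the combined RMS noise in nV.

593 nV

Uncorrelated sources add in power (mean-square): V_tot = √(ΣV_i²)
V_tot = √[(3.96×10⁻⁷)² + (4.42×10⁻⁷)²] = 5.93×10⁻⁷ V = 593 nV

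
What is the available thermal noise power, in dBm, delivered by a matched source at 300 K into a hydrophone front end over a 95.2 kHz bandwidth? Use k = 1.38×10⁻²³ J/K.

−124.0 dBm

P_n = kTB = 1.38×10⁻²³ × 300 × 9.52×10⁴ = 3.94×10⁻¹⁶ W
In dBm: 10 log₁₀(3.94×10⁻¹⁶ / 10⁻³) = −124.0 dBm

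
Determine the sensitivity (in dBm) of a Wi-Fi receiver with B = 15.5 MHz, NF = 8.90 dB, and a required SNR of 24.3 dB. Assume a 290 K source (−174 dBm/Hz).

−68.9 dBm

Sensitivity = −174 + 10 log₁₀(B) + NF + SNR_min
= −174 + 71.9 + 8.90 + 24.3
= −68.90 dBm → −68.9 dBm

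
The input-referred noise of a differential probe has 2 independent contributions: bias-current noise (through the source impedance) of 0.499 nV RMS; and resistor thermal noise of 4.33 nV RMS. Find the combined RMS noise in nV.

Uncorrelated sources add in power (mean-square): V_tot = √(ΣV_i²)
V_tot = √[(4.99×10⁻¹⁰)² + (4.33×10⁻⁹)²] = 4.36×10⁻⁹ V = 4.36 nV

4.36 nV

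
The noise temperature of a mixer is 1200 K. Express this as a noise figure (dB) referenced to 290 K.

F = 1 + T_e/T₀ = 1 + 1200/290 = 5.13793
NF = 10 log₁₀(5.13793) = 7.11 dB

7.11 dB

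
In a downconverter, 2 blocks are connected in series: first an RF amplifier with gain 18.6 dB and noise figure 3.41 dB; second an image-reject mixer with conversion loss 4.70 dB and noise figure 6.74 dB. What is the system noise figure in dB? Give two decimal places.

Convert to linear (a loss of L dB is a gain of −L dB): F_i = 10^(NF_i/10), G_i = 10^(G_i,dB/10)
  Stage 1: F_1 = 10^(3.41/10) = 2.193, G_1 = 10^(18.6/10) = 72.44
  Stage 2: F_2 = 10^(6.74/10) = 4.721, G_2 = 10^(−4.70/10) = 0.3388
Friis cascade:
  F = 2.193 + (4.721 − 1)/72.44 = 2.244
NF = 10 log₁₀(2.244) = 3.51 dB

3.51 dB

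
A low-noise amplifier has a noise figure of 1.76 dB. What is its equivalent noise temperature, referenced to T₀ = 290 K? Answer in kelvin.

F = 10^(1.76/10) = 1.49968
T_e = (F − 1)·T₀ = (1.49968 − 1) × 290 = 145 K

145 K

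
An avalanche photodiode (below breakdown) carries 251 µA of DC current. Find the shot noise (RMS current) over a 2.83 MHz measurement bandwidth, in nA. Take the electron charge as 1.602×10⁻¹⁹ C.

I_n = √(2qI·B)
2qI·B = 2 × 1.602×10⁻¹⁹ × 2.51×10⁻⁴ × 2.83×10⁶ = 2.28×10⁻¹⁶ A²
I_n = √(2.28×10⁻¹⁶) = 1.51×10⁻⁸ A = 15.1 nA

15.1 nA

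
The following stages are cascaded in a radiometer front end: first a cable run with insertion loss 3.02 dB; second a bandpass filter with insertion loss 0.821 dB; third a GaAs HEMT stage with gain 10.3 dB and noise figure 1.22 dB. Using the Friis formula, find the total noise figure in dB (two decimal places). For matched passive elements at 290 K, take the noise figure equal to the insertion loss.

Convert to linear (a loss of L dB is a gain of −L dB): F_i = 10^(NF_i/10), G_i = 10^(G_i,dB/10)
  Stage 1: F_1 = 10^(3.02/10) = 2.004, G_1 = 10^(−3.02/10) = 0.4989
  Stage 2: F_2 = 10^(0.821/10) = 1.208, G_2 = 10^(−0.821/10) = 0.8278
  Stage 3: F_3 = 10^(1.22/10) = 1.324, G_3 = 10^(10.3/10) = 10.72
Friis cascade:
  F = 2.004 + (1.208 − 1)/0.4989 + (1.324 − 1)/0.4130 = 3.207
NF = 10 log₁₀(3.207) = 5.06 dB

5.06 dB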